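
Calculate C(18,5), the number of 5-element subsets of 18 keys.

C(18,5) = 18!/(5! x 13!).

Final answer: \binom{18}{5} = 8568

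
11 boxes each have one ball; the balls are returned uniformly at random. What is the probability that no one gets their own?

Use the recurrence D(n) = (n-1)(D(n-1) + D(n-2)) with D(0)=1, D(1)=0.
Building up: D(2)=1, D(3)=2, D(4)=9, D(5)=44, D(6)=265, D(7)=1854, D(8)=14833, D(9)=133496, D(10)=1334961, D(11)=14684570.
Total arrangements: 11! = 39916800.
Probability = D(11)/11! = 1468457/3991680.

Final answer: D(11)/11! = 14684570/39916800 = 0.367879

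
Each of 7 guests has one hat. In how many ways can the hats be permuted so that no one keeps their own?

D(n) = (n-1)(D(n-1) + D(n-2)), D(0)=1, D(1)=0.
D(2) = 1 x (0 + 1) = 1
D(3) = 2 x (1 + 0) = 2
D(4) = 3 x (2 + 1) = 9
D(5) = 4 x (9 + 2) = 44
D(6) = 5 x (44 + 9) = 265
D(7) = 6 x (D(6) + D(5)) = 6 x (265 + 44)

Final answer: D(7) = 1854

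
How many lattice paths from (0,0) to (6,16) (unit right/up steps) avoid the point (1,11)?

Total paths to (6,16): C(22,16) = 74613.
Paths through (1,11): C(12,11) x C(10,5) = 3024.
Avoiding (1,11): 74613 - 3024.

Final answer: 71589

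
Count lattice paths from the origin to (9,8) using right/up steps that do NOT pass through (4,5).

Total paths to (9,8): C(17,8) = 24310.
Paths through (4,5): C(9,5) x C(8,3) = 7056.
Avoiding (4,5): 24310 - 7056.

Final answer: 17254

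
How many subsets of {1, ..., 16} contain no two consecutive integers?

Let a(n) count such subsets of {1, ..., n}. Either n is excluded (a(n-1) ways) or n is included, forcing n-1 out (a(n-2) ways), so a(n) = a(n-1) + a(n-2) with a(1)=2, a(2)=3.
Iterating the recurrence: a(1)=2, a(2)=3, a(3)=5, a(4)=8, a(5)=13, a(6)=21, a(7)=34, a(8)=55, a(9)=89, a(10)=144, a(11)=233, a(12)=377, a(13)=610, a(14)=987, a(15)=1597, a(16)=2584.

Final answer: 2584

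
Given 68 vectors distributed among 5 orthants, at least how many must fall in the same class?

By pigeonhole with 68 objects and 5 categories: ceiling(68/5).

Final answer: 14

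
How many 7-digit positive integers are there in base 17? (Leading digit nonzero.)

Leading digit: 16 options (nonzero). Other 6 digit(s): 17 options each.
Total: 16 x 17^6.

Final answer: 386201104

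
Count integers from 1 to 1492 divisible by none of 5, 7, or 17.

|div by 5|=298, |div by 7|=213, |div by 17|=87.
|div by 5&7|=42, |div by 5&17|=17, |div by 7&17|=12, |div by all|=2.
By inclusion-exclusion, divisible by at least one: 298+213+87-42-17-12+2 = 529.
Not divisible by any: 1492 - 529.

Final answer: 963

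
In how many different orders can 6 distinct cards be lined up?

The number of ways to arrange 6 distinct objects is 6!.

Final answer: 6! = 720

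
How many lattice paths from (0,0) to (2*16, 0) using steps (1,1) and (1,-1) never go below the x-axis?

Total monotonic paths to (16,16): C(32,16) = 601080390.
Reflecting each bad path at its first crossing gives a bijection with paths to (15,17): C(32,17) = 565722720.
Valid Dyck paths: 601080390 - 565722720.
(This is the Catalan number C_{16}.)

Final answer: C_{16} = 35357670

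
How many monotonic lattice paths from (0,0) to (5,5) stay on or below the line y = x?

Total monotonic paths to (5,5): C(10,5) = 252.
Paths that cross above y=x (reflection bijection): C(10,6) = 210.
Valid Dyck paths: 252 - 210.
(This is the Catalan number C_{5}.)

Final answer: C_{5} = 42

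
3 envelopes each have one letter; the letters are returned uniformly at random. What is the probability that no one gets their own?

Use the recurrence D(n) = (n-1)(D(n-1) + D(n-2)) with D(0)=1, D(1)=0.
Building up: D(2)=1, D(3)=2.
Total arrangements: 3! = 6.
Probability = D(3)/3! = 1/3.

Final answer: D(3)/3! = 2/6 = 0.333333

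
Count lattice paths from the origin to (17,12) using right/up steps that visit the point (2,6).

Paths (0,0)->(2,6): C(8,6) = 28.
Paths (2,6)->(17,12): C(21,6) = 54264.
By multiplication principle: 28 x 54264.

Final answer: 1519392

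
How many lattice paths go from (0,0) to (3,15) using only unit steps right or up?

Each path has 3 right steps and 15 up steps in some order (18 steps total).
Choose which 15 of the 18 steps are up: C(18,15).

Final answer: C(18,15) = 816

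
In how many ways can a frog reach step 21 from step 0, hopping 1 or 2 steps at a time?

Let f(n) be the number of climbs. Removing the last move (1 or 2 steps) gives f(n) = f(n-1) + f(n-2); base cases f(1)=1, f(2)=2.
Computing successive values: f(1)=1, f(2)=2, f(3)=3, f(4)=5, f(5)=8, f(6)=13, f(7)=21, f(8)=34, f(9)=55, f(10)=89, f(11)=144, f(12)=233, f(13)=377, f(14)=610, f(15)=987, f(16)=1597, f(17)=2584, f(18)=4181, f(19)=6765, f(20)=10946, f(21)=17711.

Final answer: 17711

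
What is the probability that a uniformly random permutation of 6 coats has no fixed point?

Derangements satisfy D(n) = (n-1)(D(n-1) + D(n-2)), starting from D(0)=1, D(1)=0.
Building up: D(2)=1, D(3)=2, D(4)=9, D(5)=44, D(6)=265.
Total arrangements: 6! = 720.
Probability = D(6)/6! = 53/144.

Final answer: D(6)/6! = 265/720 = 0.368056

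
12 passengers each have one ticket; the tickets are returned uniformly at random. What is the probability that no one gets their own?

Derangements satisfy D(n) = (n-1)(D(n-1) + D(n-2)), starting from D(0)=1, D(1)=0.
Building up: D(2)=1, D(3)=2, D(4)=9, D(5)=44, D(6)=265, D(7)=1854, D(8)=14833, D(9)=133496, D(10)=1334961, D(11)=14684570, D(12)=176214841.
Total arrangements: 12! = 479001600.
Probability = D(12)/12! = 16019531/43545600.

Final answer: D(12)/12! = 176214841/479001600 = 0.367879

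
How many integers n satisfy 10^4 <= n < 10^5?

First digit: 9 choices (1-9). Each of the remaining 4 digits: 10 choices.
Total: 9 x 10^4.

Final answer: 90000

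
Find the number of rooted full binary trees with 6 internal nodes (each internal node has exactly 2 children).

The structures are counted by the Catalan number C_n. Here n = 6.
C_n = C(2n,n) - C(2n,n+1), so C_{6} = C(12,6) - C(12,7) = 924 - 792.

Final answer: C_{6} = 132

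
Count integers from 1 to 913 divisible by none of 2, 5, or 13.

|div by 2|=456, |div by 5|=182, |div by 13|=70.
|div by 2&5|=91, |div by 2&13|=35, |div by 5&13|=14, |div by all|=7.
By inclusion-exclusion, divisible by at least one: 456+182+70-91-35-14+7 = 575.
Not divisible by any: 913 - 575.

Final answer: 338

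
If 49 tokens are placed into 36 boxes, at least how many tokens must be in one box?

By the pigeonhole principle: ceiling(49/36).

Final answer: 2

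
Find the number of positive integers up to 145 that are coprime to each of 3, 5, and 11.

|div by 3|=48, |div by 5|=29, |div by 11|=13.
|div by 3&5|=9, |div by 3&11|=4, |div by 5&11|=2, |div by all|=0.
By inclusion-exclusion, divisible by at least one: 48+29+13-9-4-2+0 = 75.
Not divisible by any: 145 - 75.

Final answer: 70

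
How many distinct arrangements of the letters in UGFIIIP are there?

Letters (F:1, G:1, I:3, P:1, U:1). Total letters: 7.
Permutations = 7!/(3!).

Final answer: 840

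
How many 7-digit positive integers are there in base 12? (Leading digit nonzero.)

In base 12, the leading digit has 11 choices (1..11); each of the remaining 6 digits has 12 choices.
Total: 11 x 12^6.

Final answer: 32845824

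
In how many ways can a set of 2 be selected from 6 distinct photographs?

C(6,2) = 6!/(2! x (6-2)!).

Final answer: C(6,2) = 15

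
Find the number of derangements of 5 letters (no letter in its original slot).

Derangements satisfy D(n) = (n-1)(D(n-1) + D(n-2)), starting from D(0)=1, D(1)=0.
D(2) = 1 x (0 + 1) = 1
D(3) = 2 x (1 + 0) = 2
D(4) = 3 x (2 + 1) = 9
D(5) = 4 x (D(4) + D(3)) = 4 x (9 + 2)

Final answer: D(5) = 44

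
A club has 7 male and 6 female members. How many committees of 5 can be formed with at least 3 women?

Sum over valid woman counts:
C(6,3)C(7,2) = 420
C(6,4)C(7,1) = 105
C(6,5)C(7,0) = 6
Total: 420 + 105 + 6.

Final answer: 531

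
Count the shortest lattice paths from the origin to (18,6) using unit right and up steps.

Each path has 18 right steps and 6 up steps in some order (24 steps total).
Choose which 6 of the 24 steps are up: C(24,6).

Final answer: C(24,6) = 134596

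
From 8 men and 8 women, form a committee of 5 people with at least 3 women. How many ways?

Sum over valid woman counts:
C(8,3)C(8,2) = 1568
C(8,4)C(8,1) = 560
C(8,5)C(8,0) = 56
Total: 1568 + 560 + 56.

Final answer: 2184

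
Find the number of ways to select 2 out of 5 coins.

C(5,2) = 5!/(2! x (5-2)!).

Final answer: C(5,2) = 10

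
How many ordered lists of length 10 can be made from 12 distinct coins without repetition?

P(12,10) = 12!/(12-10)! = 12!/2!.

Final answer: P(12,10) = 239500800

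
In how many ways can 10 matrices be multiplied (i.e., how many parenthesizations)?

This is a standard Catalan-number count: the answer is C_n. Here n = 10 - 1 = 9.
Using C_0 = 1 and C_(k+1) = C_k x 2(2k+1)/(k+2), build up term by term: C_1=1, C_2=2, C_3=5, C_4=14, C_5=42, C_6=132, C_7=429, C_8=1430, C_9=4862.

Final answer: C_{9} = 4862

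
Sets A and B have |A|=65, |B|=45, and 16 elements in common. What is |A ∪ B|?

|A union B| = |A| + |B| - |A intersect B| = 65 + 45 - 16.

Final answer: 94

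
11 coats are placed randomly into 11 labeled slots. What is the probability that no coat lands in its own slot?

Use the recurrence D(n) = (n-1)(D(n-1) + D(n-2)) with D(0)=1, D(1)=0.
Building up: D(2)=1, D(3)=2, D(4)=9, D(5)=44, D(6)=265, D(7)=1854, D(8)=14833, D(9)=133496, D(10)=1334961, D(11)=14684570.
Total arrangements: 11! = 39916800.
Probability = D(11)/11! = 1468457/3991680.

Final answer: D(11)/11! = 14684570/39916800 = 0.367879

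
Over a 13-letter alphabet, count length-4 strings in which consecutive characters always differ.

Let g(n) count such strings. g(1) = 13, and each valid string of length n-1 extends in 12 ways (any symbol but the last), so g(n) = 12 g(n-1).
Total: g(4) = 13 x 12^3.

Final answer: 13 x 12^{3} = 22464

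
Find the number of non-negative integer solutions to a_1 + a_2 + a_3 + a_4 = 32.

Stars and bars with 32 stars and 3 bars:
C(32+4-1, 4-1) = C(35,3).

Final answer: C(35,3) = 6545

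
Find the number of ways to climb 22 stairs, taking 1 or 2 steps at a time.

Let f(n) count the ways. The last step is size 1 or 2, so f(n) = f(n-1) + f(n-2) with f(1)=1, f(2)=2.
Building up term by term: f(1)=1, f(2)=2, f(3)=3, f(4)=5, f(5)=8, f(6)=13, f(7)=21, f(8)=34, f(9)=55, f(10)=89, f(11)=144, f(12)=233, f(13)=377, f(14)=610, f(15)=987, f(16)=1597, f(17)=2584, f(18)=4181, f(19)=6765, f(20)=10946, f(21)=17711, f(22)=28657.

Final answer: 28657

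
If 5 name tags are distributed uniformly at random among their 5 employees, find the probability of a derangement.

Derangements satisfy D(n) = (n-1)(D(n-1) + D(n-2)), starting from D(0)=1, D(1)=0.
Building up: D(2)=1, D(3)=2, D(4)=9, D(5)=44.
Total arrangements: 5! = 120.
Probability = D(5)/5! = 11/30.

Final answer: D(5)/5! = 44/120 = 0.366667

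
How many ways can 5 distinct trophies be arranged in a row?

The number of ways to arrange 5 distinct objects is 5!.

Final answer: 5! = 120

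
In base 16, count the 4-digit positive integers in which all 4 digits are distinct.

The leading digit has 15 choices (anything but zero); the next has 15 (anything but the first), then 14, and so on, one fewer each time.
Total: 15 x 15 x 14 x 13.

Final answer: 40950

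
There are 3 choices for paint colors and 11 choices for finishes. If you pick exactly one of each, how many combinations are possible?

By the multiplication principle: 3 x 11.

Final answer: 33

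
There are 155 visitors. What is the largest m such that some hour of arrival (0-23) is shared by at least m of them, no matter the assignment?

There are 24 possible values for hour of arrival (0-23). With 155 visitors and 24 categories, by pigeonhole: ceiling(155/24).

Final answer: 7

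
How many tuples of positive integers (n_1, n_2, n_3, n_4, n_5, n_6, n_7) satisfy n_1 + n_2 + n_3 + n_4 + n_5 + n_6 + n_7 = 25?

Substitute n'_i = n_i - 1 (so n'_i >= 0). Then sum n'_i = 25 - 7 = 18.
Stars and bars: C(18+7-1, 7-1) = C(24,6).

Final answer: C(24,6) = 134596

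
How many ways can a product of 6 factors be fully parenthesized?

This is counted by the nth Catalan number C_n. Here n = 6 - 1 = 5.
C_n = C(2n,n)/(n+1), so C_{5} = C(10,5)/6 = 252/6.

Final answer: C_{5} = 42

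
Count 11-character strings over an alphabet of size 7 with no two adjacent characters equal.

Let g(n) count such strings. g(1) = 7, and each valid string of length n-1 extends in 6 ways (any symbol but the last), so g(n) = 6 g(n-1).
Total: g(11) = 7 x 6^10.

Final answer: 7 x 6^{10} = 423263232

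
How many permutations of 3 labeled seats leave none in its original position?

Use the recurrence D(n) = (n-1)(D(n-1) + D(n-2)) with D(0)=1, D(1)=0.
D(2) = 1 x (0 + 1) = 1
D(3) = 2 x (D(2) + D(1)) = 2 x (1 + 0)

Final answer: D(3) = 2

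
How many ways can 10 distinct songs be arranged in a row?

The number of ways to arrange 10 distinct objects is 10!.

Final answer: 10! = 3628800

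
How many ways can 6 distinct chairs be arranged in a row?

The number of ways to arrange 6 distinct objects is 6!.

Final answer: 6! = 720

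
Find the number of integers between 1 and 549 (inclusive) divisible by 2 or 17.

Multiples of 2: 274. Multiples of 17: 32. Of both (lcm=34): 16.
By inclusion-exclusion: 274 + 32 - 16.

Final answer: 290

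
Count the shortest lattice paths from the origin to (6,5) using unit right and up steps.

Each path has 6 right steps and 5 up steps in some order (11 steps total).
Choose which 5 of the 11 steps are up: C(11,5).

Final answer: C(11,5) = 462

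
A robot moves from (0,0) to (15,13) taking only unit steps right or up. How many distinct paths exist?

Each path has 15 right steps and 13 up steps in some order (28 steps total).
Choose which 13 of the 28 steps are up: C(28,13).

Final answer: C(28,13) = 37442160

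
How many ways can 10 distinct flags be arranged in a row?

The number of ways to arrange 10 distinct objects is 10!.

Final answer: 10! = 3628800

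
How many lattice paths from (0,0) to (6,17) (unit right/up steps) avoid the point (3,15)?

Total paths to (6,17): C(23,17) = 100947.
Paths through (3,15): C(18,15) x C(5,2) = 8160.
Avoiding (3,15): 100947 - 8160.

Final answer: 92787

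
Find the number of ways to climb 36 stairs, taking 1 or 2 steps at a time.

Let f(n) count the ways. The last step is size 1 or 2, so f(n) = f(n-1) + f(n-2) with f(1)=1, f(2)=2.
Iterating the recurrence: f(1)=1, f(2)=2, f(3)=3, f(4)=5, f(5)=8, f(6)=13, f(7)=21, f(8)=34, f(9)=55, f(10)=89, f(11)=144, f(12)=233, f(13)=377, f(14)=610, f(15)=987, f(16)=1597, f(17)=2584, f(18)=4181, f(19)=6765, f(20)=10946, f(21)=17711, f(22)=28657, f(23)=46368, f(24)=75025, f(25)=121393, f(26)=196418, f(27)=317811, f(28)=514229, f(29)=832040, f(30)=1346269, f(31)=2178309, f(32)=3524578, f(33)=5702887, f(34)=9227465, f(35)=14930352, f(36)=24157817.

Final answer: 24157817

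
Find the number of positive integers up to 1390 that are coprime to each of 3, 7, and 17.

|div by 3|=463, |div by 7|=198, |div by 17|=81.
|div by 3&7|=66, |div by 3&17|=27, |div by 7&17|=11, |div by all|=3.
By inclusion-exclusion, divisible by at least one: 463+198+81-66-27-11+3 = 641.
Not divisible by any: 1390 - 641.

Final answer: 749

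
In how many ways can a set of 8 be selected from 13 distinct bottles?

C(13,8) = 13!/(8! x 5!).

Final answer: \binom{13}{8} = 1287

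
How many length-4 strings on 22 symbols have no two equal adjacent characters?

First character: 22 choices. Each subsequent: 21 choices (must differ from the previous one).
Total: 22 x 21^3.

Final answer: 22 x 21^{3} = 203742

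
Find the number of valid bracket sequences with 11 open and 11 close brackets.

The structures are counted by the Catalan number C_n. Here n = 11 (pairs).
C_n = (2n)!/(n!(n+1)!), so C_{11} = 22!/(11! x 12!) = C(22,11)/12 = 705432/12.

Final answer: C_{11} = 58786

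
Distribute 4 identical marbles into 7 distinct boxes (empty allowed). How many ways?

Stars and bars: C(n+k-1, k-1) = C(10,6).

Final answer: C(10,6) = 210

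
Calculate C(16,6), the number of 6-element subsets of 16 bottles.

C(16,6) = 16!/(6! x 10!).

Final answer: \binom{16}{6} = 8008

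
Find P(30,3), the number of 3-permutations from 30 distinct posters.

P(30,3) = 30!/(30-3)! = 30!/27!.

Final answer: P(30,3) = 24360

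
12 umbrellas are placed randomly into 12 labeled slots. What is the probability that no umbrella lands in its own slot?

D(n) = (n-1)(D(n-1) + D(n-2)), D(0)=1, D(1)=0.
Building up: D(2)=1, D(3)=2, D(4)=9, D(5)=44, D(6)=265, D(7)=1854, D(8)=14833, D(9)=133496, D(10)=1334961, D(11)=14684570, D(12)=176214841.
Total arrangements: 12! = 479001600.
Probability = D(12)/12! = 16019531/43545600.

Final answer: D(12)/12! = 176214841/479001600 = 0.367879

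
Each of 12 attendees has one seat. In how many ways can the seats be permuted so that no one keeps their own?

D(n) = (n-1)(D(n-1) + D(n-2)), D(0)=1, D(1)=0.
D(2) = 1 x (0 + 1) = 1
D(3) = 2 x (1 + 0) = 2
D(4) = 3 x (2 + 1) = 9
D(5) = 4 x (9 + 2) = 44
D(6) = 5 x (44 + 9) = 265
D(7) = 6 x (265 + 44) = 1854
D(8) = 7 x (1854 + 265) = 14833
D(9) = 8 x (14833 + 1854) = 133496
D(10) = 9 x (133496 + 14833) = 1334961
D(11) = 10 x (1334961 + 133496) = 14684570
D(12) = 11 x (D(11) + D(10)) = 11 x (14684570 + 1334961)

Final answer: D(12) = 176214841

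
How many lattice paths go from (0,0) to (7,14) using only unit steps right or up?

Each path has 7 right steps and 14 up steps in some order (21 steps total).
Choose which 14 of the 21 steps are up: C(21,14).

Final answer: C(21,14) = 116280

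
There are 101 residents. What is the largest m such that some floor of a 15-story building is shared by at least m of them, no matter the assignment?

There are 15 possible values for floor of a 15-story building. With 101 residents and 15 categories, by pigeonhole: ceiling(101/15).

Final answer: 7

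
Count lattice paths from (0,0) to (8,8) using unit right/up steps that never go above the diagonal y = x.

Total monotonic paths to (8,8): C(16,8) = 12870.
A path is bad iff it touches y = x + 1; reflecting its initial segment maps bad paths bijectively onto all paths to (7,9), of which there are C(16,9) = 11440.
Valid Dyck paths: 12870 - 11440.
(This is the Catalan number C_{8}.)

Final answer: C_{8} = 1430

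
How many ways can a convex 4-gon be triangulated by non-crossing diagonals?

This is a standard Catalan-number count: the answer is C_n. Here n = 4 - 2 = 2.
Using C_0 = 1 and C_(k+1) = C_k x 2(2k+1)/(k+2), build up term by term: C_1=1, C_2=2.

Final answer: C_{2} = 2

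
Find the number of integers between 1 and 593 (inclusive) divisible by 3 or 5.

Multiples of 3: 197. Multiples of 5: 118. Of both (lcm=15): 39.
By inclusion-exclusion: 197 + 118 - 39.

Final answer: 276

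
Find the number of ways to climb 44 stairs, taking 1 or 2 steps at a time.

Condition on the final move: it is a 1-step (f(n-1) ways to get there) or a 2-step (f(n-2) ways), so f(n) = f(n-1) + f(n-2), with f(1)=1, f(2)=2.
Iterating the recurrence: f(1)=1, f(2)=2, f(3)=3, f(4)=5, f(5)=8, f(6)=13, f(7)=21, f(8)=34, f(9)=55, f(10)=89, f(11)=144, f(12)=233, f(13)=377, f(14)=610, f(15)=987, f(16)=1597, f(17)=2584, f(18)=4181, f(19)=6765, f(20)=10946, f(21)=17711, f(22)=28657, f(23)=46368, f(24)=75025, f(25)=121393, f(26)=196418, f(27)=317811, f(28)=514229, f(29)=832040, f(30)=1346269, f(31)=2178309, f(32)=3524578, f(33)=5702887, f(34)=9227465, f(35)=14930352, f(36)=24157817, f(37)=39088169, f(38)=63245986, f(39)=102334155, f(40)=165580141, f(41)=267914296, f(42)=433494437, f(43)=701408733, f(44)=1134903170.

Final answer: 1134903170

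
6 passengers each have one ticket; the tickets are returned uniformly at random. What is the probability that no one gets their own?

Derangements satisfy D(n) = (n-1)(D(n-1) + D(n-2)), starting from D(0)=1, D(1)=0.
Building up: D(2)=1, D(3)=2, D(4)=9, D(5)=44, D(6)=265.
Total arrangements: 6! = 720.
Probability = D(6)/6! = 53/144.

Final answer: D(6)/6! = 265/720 = 0.368056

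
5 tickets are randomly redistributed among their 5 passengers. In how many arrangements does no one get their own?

Use the recurrence D(n) = (n-1)(D(n-1) + D(n-2)) with D(0)=1, D(1)=0.
D(2) = 1 x (0 + 1) = 1
D(3) = 2 x (1 + 0) = 2
D(4) = 3 x (2 + 1) = 9
D(5) = 4 x (D(4) + D(3)) = 4 x (9 + 2)

Final answer: D(5) = 44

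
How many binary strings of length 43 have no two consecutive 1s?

Let a(n) count valid strings. If the last bit is 0 the prefix is any valid string of length n-1; if it is 1 the string must end in 01 with a valid prefix of length n-2. So a(n) = a(n-1) + a(n-2), a(1)=2, a(2)=3.
Iterating the recurrence: a(1)=2, a(2)=3, a(3)=5, a(4)=8, a(5)=13, a(6)=21, a(7)=34, a(8)=55, a(9)=89, a(10)=144, a(11)=233, a(12)=377, a(13)=610, a(14)=987, a(15)=1597, a(16)=2584, a(17)=4181, a(18)=6765, a(19)=10946, a(20)=17711, a(21)=28657, a(22)=46368, a(23)=75025, a(24)=121393, a(25)=196418, a(26)=317811, a(27)=514229, a(28)=832040, a(29)=1346269, a(30)=2178309, a(31)=3524578, a(32)=5702887, a(33)=9227465, a(34)=14930352, a(35)=24157817, a(36)=39088169, a(37)=63245986, a(38)=102334155, a(39)=165580141, a(40)=267914296, a(41)=433494437, a(42)=701408733, a(43)=1134903170.

Final answer: 1134903170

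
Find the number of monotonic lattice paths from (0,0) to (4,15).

Each path has 4 right steps and 15 up steps in some order (19 steps total).
Choose which 15 of the 19 steps are up: C(19,15).

Final answer: C(19,15) = 3876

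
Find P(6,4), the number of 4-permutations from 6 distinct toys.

P(6,4) = 6!/(6-4)! = 6!/2!.

Final answer: P(6,4) = 360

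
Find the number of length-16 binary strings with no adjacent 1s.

Classify by the final bit: ...0 gives a(n-1) strings, ...01 gives a(n-2) strings. Thus a(n) = a(n-1) + a(n-2) with a(1)=2, a(2)=3.
Computing successive values: a(1)=2, a(2)=3, a(3)=5, a(4)=8, a(5)=13, a(6)=21, a(7)=34, a(8)=55, a(9)=89, a(10)=144, a(11)=233, a(12)=377, a(13)=610, a(14)=987, a(15)=1597, a(16)=2584.

Final answer: 2584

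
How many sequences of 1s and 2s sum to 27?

Let f(n) be the number of climbs. Removing the last move (1 or 2 steps) gives f(n) = f(n-1) + f(n-2); base cases f(1)=1, f(2)=2.
Computing successive values: f(1)=1, f(2)=2, f(3)=3, f(4)=5, f(5)=8, f(6)=13, f(7)=21, f(8)=34, f(9)=55, f(10)=89, f(11)=144, f(12)=233, f(13)=377, f(14)=610, f(15)=987, f(16)=1597, f(17)=2584, f(18)=4181, f(19)=6765, f(20)=10946, f(21)=17711, f(22)=28657, f(23)=46368, f(24)=75025, f(25)=121393, f(26)=196418, f(27)=317811.

Final answer: 317811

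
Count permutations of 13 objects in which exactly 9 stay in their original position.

Choose which 9 elements are fixed: C(13,9) = 715.
Derange the remaining 4 using D(j) = (j-1)(D(j-1) + D(j-2)), D(0)=1, D(1)=0: D(2)=1, D(3)=2, D(4)=9.
Total: 715 x 9.

Final answer: C(13,9) D(4) = 6435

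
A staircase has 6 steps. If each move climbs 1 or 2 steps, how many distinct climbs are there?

Condition on the final move: it is a 1-step (f(n-1) ways to get there) or a 2-step (f(n-2) ways), so f(n) = f(n-1) + f(n-2), with f(1)=1, f(2)=2.
Computing successive values: f(1)=1, f(2)=2, f(3)=3, f(4)=5, f(5)=8, f(6)=13.

Final answer: 13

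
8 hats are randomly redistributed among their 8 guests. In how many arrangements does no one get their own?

D(n) = (n-1)(D(n-1) + D(n-2)), D(0)=1, D(1)=0.
D(2) = 1 x (0 + 1) = 1
D(3) = 2 x (1 + 0) = 2
D(4) = 3 x (2 + 1) = 9
D(5) = 4 x (9 + 2) = 44
D(6) = 5 x (44 + 9) = 265
D(7) = 6 x (265 + 44) = 1854
D(8) = 7 x (D(7) + D(6)) = 7 x (1854 + 265)

Final answer: D(8) = 14833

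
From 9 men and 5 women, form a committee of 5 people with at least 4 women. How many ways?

Sum over valid woman counts:
C(5,4)C(9,1) = 45
C(5,5)C(9,0) = 1
Total: 45 + 1.

Final answer: 46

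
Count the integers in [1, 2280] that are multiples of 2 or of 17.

Multiples of 2: 1140. Multiples of 17: 134. Of both (lcm=34): 67.
By inclusion-exclusion: 1140 + 134 - 67.

Final answer: 1207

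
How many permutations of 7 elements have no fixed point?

Use the recurrence D(n) = (n-1)(D(n-1) + D(n-2)) with D(0)=1, D(1)=0.
Building up: D(2)=1, D(3)=2, D(4)=9, D(5)=44, D(6)=265.
D(7) = 6 x (D(6) + D(5)) = 6 x (265 + 44).

Final answer: D(7) = 1854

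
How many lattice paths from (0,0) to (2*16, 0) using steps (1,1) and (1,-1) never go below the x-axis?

Total monotonic paths to (16,16): C(32,16) = 601080390.
A path is bad iff it touches y = x + 1; reflecting its initial segment maps bad paths bijectively onto all paths to (15,17), of which there are C(32,17) = 565722720.
Valid Dyck paths: 601080390 - 565722720.
(This is the Catalan number C_{16}.)

Final answer: C_{16} = 35357670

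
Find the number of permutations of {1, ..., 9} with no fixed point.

D(n) = (n-1)(D(n-1) + D(n-2)), D(0)=1, D(1)=0.
Building up: D(2)=1, D(3)=2, D(4)=9, D(5)=44, D(6)=265, D(7)=1854, D(8)=14833.
D(9) = 8 x (D(8) + D(7)) = 8 x (14833 + 1854).

Final answer: D(9) = 133496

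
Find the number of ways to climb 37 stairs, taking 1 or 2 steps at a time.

Let f(n) count the ways. The last step is size 1 or 2, so f(n) = f(n-1) + f(n-2) with f(1)=1, f(2)=2.
Building up term by term: f(1)=1, f(2)=2, f(3)=3, f(4)=5, f(5)=8, f(6)=13, f(7)=21, f(8)=34, f(9)=55, f(10)=89, f(11)=144, f(12)=233, f(13)=377, f(14)=610, f(15)=987, f(16)=1597, f(17)=2584, f(18)=4181, f(19)=6765, f(20)=10946, f(21)=17711, f(22)=28657, f(23)=46368, f(24)=75025, f(25)=121393, f(26)=196418, f(27)=317811, f(28)=514229, f(29)=832040, f(30)=1346269, f(31)=2178309, f(32)=3524578, f(33)=5702887, f(34)=9227465, f(35)=14930352, f(36)=24157817, f(37)=39088169.

Final answer: 39088169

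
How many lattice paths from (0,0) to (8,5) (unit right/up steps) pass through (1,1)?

Paths (0,0)->(1,1): C(2,1) = 2.
Paths (1,1)->(8,5): C(11,4) = 330.
By multiplication principle: 2 x 330.

Final answer: 660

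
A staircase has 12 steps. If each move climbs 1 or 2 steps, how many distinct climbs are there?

Condition on the final move: it is a 1-step (f(n-1) ways to get there) or a 2-step (f(n-2) ways), so f(n) = f(n-1) + f(n-2), with f(1)=1, f(2)=2.
Building up term by term: f(1)=1, f(2)=2, f(3)=3, f(4)=5, f(5)=8, f(6)=13, f(7)=21, f(8)=34, f(9)=55, f(10)=89, f(11)=144, f(12)=233.

Final answer: 233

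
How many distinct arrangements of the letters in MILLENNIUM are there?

Letters (E:1, I:2, L:2, M:2, N:2, U:1). Total letters: 10.
Permutations = 10!/(2! x 2! x 2! x 2!).

Final answer: 226800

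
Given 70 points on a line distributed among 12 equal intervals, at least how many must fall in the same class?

By pigeonhole with 70 objects and 12 categories: ceiling(70/12).

Final answer: 6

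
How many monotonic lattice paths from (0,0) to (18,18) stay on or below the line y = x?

Total monotonic paths to (18,18): C(36,18) = 9075135300.
A path is bad iff it touches y = x + 1; reflecting its initial segment maps bad paths bijectively onto all paths to (17,19), of which there are C(36,19) = 8597496600.
Valid Dyck paths: 9075135300 - 8597496600.
(Check: C(36,18) - C(36,19) = C(36,18)/19, the Catalan number C_{18}.)

Final answer: C_{18} = 477638700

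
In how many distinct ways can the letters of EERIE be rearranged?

Letters (E:3, I:1, R:1). Total letters: 5.
Permutations = 5!/(3!).

Final answer: 20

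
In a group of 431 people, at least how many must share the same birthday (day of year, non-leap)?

There are 365 possible values for birthday (day of year, non-leap). With 431 people and 365 categories, by pigeonhole: ceiling(431/365).

Final answer: 2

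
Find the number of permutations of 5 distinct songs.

The number of ways to arrange 5 distinct objects is 5!.

Final answer: 5! = 120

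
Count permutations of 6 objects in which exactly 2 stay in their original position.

Choose which 2 elements are fixed: C(6,2) = 15.
Derange the remaining 4 using D(j) = (j-1)(D(j-1) + D(j-2)), D(0)=1, D(1)=0: D(2)=1, D(3)=2, D(4)=9.
Total: 15 x 9.

Final answer: C(6,2) D(4) = 135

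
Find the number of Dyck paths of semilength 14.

Total monotonic paths to (14,14): C(28,14) = 40116600.
A path is bad iff it touches y = x + 1; reflecting its initial segment maps bad paths bijectively onto all paths to (13,15), of which there are C(28,15) = 37442160.
Valid Dyck paths: 40116600 - 37442160.
(This is the Catalan number C_{14}.)

Final answer: C_{14} = 2674440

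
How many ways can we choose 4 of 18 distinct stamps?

C(18,4) = 18!/(4! x 14!).

Final answer: \binom{18}{4} = 3060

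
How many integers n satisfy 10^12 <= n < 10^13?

These are the integers in [10^12, 10^13), so the count is 10^13 - 10^12 = 9 x 10^12.

Final answer: 9000000000000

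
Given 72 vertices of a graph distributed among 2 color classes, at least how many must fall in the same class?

By pigeonhole with 72 objects and 2 categories: ceiling(72/2).

Final answer: 36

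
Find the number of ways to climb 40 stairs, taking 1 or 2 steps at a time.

Let f(n) count the ways. The last step is size 1 or 2, so f(n) = f(n-1) + f(n-2) with f(1)=1, f(2)=2.
Computing successive values: f(1)=1, f(2)=2, f(3)=3, f(4)=5, f(5)=8, f(6)=13, f(7)=21, f(8)=34, f(9)=55, f(10)=89, f(11)=144, f(12)=233, f(13)=377, f(14)=610, f(15)=987, f(16)=1597, f(17)=2584, f(18)=4181, f(19)=6765, f(20)=10946, f(21)=17711, f(22)=28657, f(23)=46368, f(24)=75025, f(25)=121393, f(26)=196418, f(27)=317811, f(28)=514229, f(29)=832040, f(30)=1346269, f(31)=2178309, f(32)=3524578, f(33)=5702887, f(34)=9227465, f(35)=14930352, f(36)=24157817, f(37)=39088169, f(38)=63245986, f(39)=102334155, f(40)=165580141.

Final answer: 165580141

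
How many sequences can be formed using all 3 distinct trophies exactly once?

The number of ways to arrange 3 distinct objects is 3!.

Final answer: 3! = 6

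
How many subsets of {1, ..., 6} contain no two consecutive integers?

Let a(n) count such subsets of {1, ..., n}. Either n is excluded (a(n-1) ways) or n is included, forcing n-1 out (a(n-2) ways), so a(n) = a(n-1) + a(n-2) with a(1)=2, a(2)=3.
Building up term by term: a(1)=2, a(2)=3, a(3)=5, a(4)=8, a(5)=13, a(6)=21.

Final answer: 21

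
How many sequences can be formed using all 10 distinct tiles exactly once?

The number of ways to arrange 10 distinct objects is 10!.

Final answer: 10! = 3628800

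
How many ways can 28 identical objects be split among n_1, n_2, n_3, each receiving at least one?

Substitute n'_i = n_i - 1 (so n'_i >= 0). Then sum n'_i = 28 - 3 = 25.
Stars and bars: C(25+3-1, 3-1) = C(27,2).

Final answer: C(27,2) = 351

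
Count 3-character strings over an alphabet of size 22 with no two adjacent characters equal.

First character: 22 choices. Each subsequent: 21 choices (must differ from the previous one).
Total: 22 x 21^2.

Final answer: 22 x 21^{2} = 9702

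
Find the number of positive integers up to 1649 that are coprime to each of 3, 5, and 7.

|div by 3|=549, |div by 5|=329, |div by 7|=235.
|div by 3&5|=109, |div by 3&7|=78, |div by 5&7|=47, |div by all|=15.
By inclusion-exclusion, divisible by at least one: 549+329+235-109-78-47+15 = 894.
Not divisible by any: 1649 - 894.

Final answer: 755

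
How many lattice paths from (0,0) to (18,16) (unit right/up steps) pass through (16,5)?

Paths (0,0)->(16,5): C(21,5) = 20349.
Paths (16,5)->(18,16): C(13,11) = 78.
By multiplication principle: 20349 x 78.

Final answer: 1587222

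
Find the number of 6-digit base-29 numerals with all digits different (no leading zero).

The leading digit has 28 choices (anything but zero); the next has 28 (anything but the first), then 27, and so on, one fewer each time.
Total: 28 x 28 x 27 x 26 x 25 x 24.

Final answer: 330220800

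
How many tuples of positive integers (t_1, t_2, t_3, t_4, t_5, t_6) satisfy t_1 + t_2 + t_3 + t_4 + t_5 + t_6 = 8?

Substitute t'_i = t_i - 1 (so t'_i >= 0). Then sum t'_i = 8 - 6 = 2.
Stars and bars: C(2+6-1, 6-1) = C(7,5).

Final answer: C(7,5) = 21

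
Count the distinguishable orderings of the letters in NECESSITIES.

Letters (C:1, E:3, I:2, N:1, S:3, T:1). Total letters: 11.
Permutations = 11!/(3! x 3! x 2!).

Final answer: 554400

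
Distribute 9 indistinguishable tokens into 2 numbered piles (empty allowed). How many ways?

Stars and bars: C(n+k-1, k-1) = C(10,1).

Final answer: C(10,1) = 10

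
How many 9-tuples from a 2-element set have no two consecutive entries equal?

First character: 2 choices. Each subsequent: 1 choices (must differ from the previous one).
Total: 2 x 1^8.

Final answer: 2 x 1^{8} = 2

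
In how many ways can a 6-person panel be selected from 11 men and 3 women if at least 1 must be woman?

Sum over valid woman counts:
C(3,1)C(11,5) = 1386
C(3,2)C(11,4) = 990
C(3,3)C(11,3) = 165
Total: 1386 + 990 + 165.

Final answer: 2541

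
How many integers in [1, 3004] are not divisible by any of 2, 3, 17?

|div by 2|=1502, |div by 3|=1001, |div by 17|=176.
|div by 2&3|=500, |div by 2&17|=88, |div by 3&17|=58, |div by all|=29.
By inclusion-exclusion, divisible by at least one: 1502+1001+176-500-88-58+29 = 2062.
Not divisible by any: 3004 - 2062.

Final answer: 942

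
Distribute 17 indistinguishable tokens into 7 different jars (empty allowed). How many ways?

Stars and bars: C(n+k-1, k-1) = C(23,6).

Final answer: C(23,6) = 100947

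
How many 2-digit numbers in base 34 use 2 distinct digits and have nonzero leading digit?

First digit: 33 (nonzero). Second: 33 (not first). Third: 32, etc.
Total: 33 x 33.

Final answer: 1089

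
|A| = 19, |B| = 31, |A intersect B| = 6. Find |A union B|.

|A union B| = |A| + |B| - |A intersect B| = 19 + 31 - 6.

Final answer: 44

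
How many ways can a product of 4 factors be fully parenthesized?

This is a standard Catalan-number count: the answer is C_n. Here n = 4 - 1 = 3.
C_n = C(2n,n)/(n+1), so C_{3} = C(6,3)/4 = 20/4.

Final answer: C_{3} = 5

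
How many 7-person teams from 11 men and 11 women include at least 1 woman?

Sum over valid woman counts:
C(11,1)C(11,6) = 5082
C(11,2)C(11,5) = 25410
C(11,3)C(11,4) = 54450
C(11,4)C(11,3) = 54450
C(11,5)C(11,2) = 25410
C(11,6)C(11,1) = 5082
C(11,7)C(11,0) = 330
Total: 5082 + 25410 + 54450 + 54450 + 25410 + 5082 + 330.

Final answer: 170214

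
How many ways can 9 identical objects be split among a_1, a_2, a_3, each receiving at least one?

Substitute a'_i = a_i - 1 (so a'_i >= 0). Then sum a'_i = 9 - 3 = 6.
Stars and bars: C(6+3-1, 3-1) = C(8,2).

Final answer: C(8,2) = 28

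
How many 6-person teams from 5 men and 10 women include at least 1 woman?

Sum over valid woman counts:
C(10,1)C(5,5) = 10
C(10,2)C(5,4) = 225
C(10,3)C(5,3) = 1200
C(10,4)C(5,2) = 2100
C(10,5)C(5,1) = 1260
C(10,6)C(5,0) = 210
Total: 10 + 225 + 1200 + 2100 + 1260 + 210.

Final answer: 5005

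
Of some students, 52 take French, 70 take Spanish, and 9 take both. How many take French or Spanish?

|A union B| = |A| + |B| - |A intersect B| = 52 + 70 - 9.

Final answer: 113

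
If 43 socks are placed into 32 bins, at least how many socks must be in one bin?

By the pigeonhole principle: ceiling(43/32).

Final answer: 2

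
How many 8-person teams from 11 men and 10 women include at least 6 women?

Sum over valid woman counts:
C(10,6)C(11,2) = 11550
C(10,7)C(11,1) = 1320
C(10,8)C(11,0) = 45
Total: 11550 + 1320 + 45.

Final answer: 12915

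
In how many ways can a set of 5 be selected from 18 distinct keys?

C(18,5) = 18!/(5! x (18-5)!).

Final answer: C(18,5) = 8568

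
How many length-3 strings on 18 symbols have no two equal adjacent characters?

Let g(n) count such strings. g(1) = 18, and each valid string of length n-1 extends in 17 ways (any symbol but the last), so g(n) = 17 g(n-1).
Total: g(3) = 18 x 17^2.

Final answer: 18 x 17^{2} = 5202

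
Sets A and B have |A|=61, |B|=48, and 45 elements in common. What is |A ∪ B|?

|A union B| = |A| + |B| - |A intersect B| = 61 + 48 - 45.

Final answer: 64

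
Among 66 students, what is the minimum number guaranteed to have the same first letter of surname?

There are 26 possible values for first letter of surname. With 66 students and 26 categories, by pigeonhole: ceiling(66/26).

Final answer: 3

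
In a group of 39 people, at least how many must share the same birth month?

There are 12 possible values for birth month. With 39 people and 12 categories, by pigeonhole: ceiling(39/12).

Final answer: 4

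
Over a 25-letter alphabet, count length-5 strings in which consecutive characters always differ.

First character: 25 choices. Each subsequent: 24 choices (must differ from the previous one).
Total: 25 x 24^4.

Final answer: 25 x 24^{4} = 8294400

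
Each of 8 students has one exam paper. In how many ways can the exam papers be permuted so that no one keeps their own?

Derangements satisfy D(n) = (n-1)(D(n-1) + D(n-2)), starting from D(0)=1, D(1)=0.
D(2) = 1 x (0 + 1) = 1
D(3) = 2 x (1 + 0) = 2
D(4) = 3 x (2 + 1) = 9
D(5) = 4 x (9 + 2) = 44
D(6) = 5 x (44 + 9) = 265
D(7) = 6 x (265 + 44) = 1854
D(8) = 7 x (D(7) + D(6)) = 7 x (1854 + 265)

Final answer: D(8) = 14833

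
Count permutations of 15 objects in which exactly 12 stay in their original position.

Choose which 12 elements are fixed: C(15,12) = 455.
Derange the remaining 3 using D(j) = (j-1)(D(j-1) + D(j-2)), D(0)=1, D(1)=0: D(2)=1, D(3)=2.
Total: 455 x 2.

Final answer: C(15,12) D(3) = 910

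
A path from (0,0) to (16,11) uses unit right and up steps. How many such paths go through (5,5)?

Paths (0,0)->(5,5): C(10,5) = 252.
Paths (5,5)->(16,11): C(17,6) = 12376.
By multiplication principle: 252 x 12376.

Final answer: 3118752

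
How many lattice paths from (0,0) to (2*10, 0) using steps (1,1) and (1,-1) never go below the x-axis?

Total monotonic paths to (10,10): C(20,10) = 184756.
Paths that cross above y=x (reflection bijection): C(20,11) = 167960.
Valid Dyck paths: 184756 - 167960.
(Equivalently, C_{10} = C(20,10)/11 = 184756/11.)

Final answer: C_{10} = 16796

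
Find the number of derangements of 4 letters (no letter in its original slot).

D(n) = (n-1)(D(n-1) + D(n-2)), D(0)=1, D(1)=0.
D(2) = 1 x (0 + 1) = 1
D(3) = 2 x (1 + 0) = 2
D(4) = 3 x (D(3) + D(2)) = 3 x (2 + 1)

Final answer: D(4) = 9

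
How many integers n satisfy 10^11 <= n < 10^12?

The leading digit cannot be 0 (9 options); the other 11 digits can be anything (10 options each).
Total: 9 x 10^11.

Final answer: 900000000000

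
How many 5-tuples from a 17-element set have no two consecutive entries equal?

First character: 17 choices. Each subsequent: 16 choices (must differ from the previous one).
Total: 17 x 16^4.

Final answer: 17 x 16^{4} = 1114112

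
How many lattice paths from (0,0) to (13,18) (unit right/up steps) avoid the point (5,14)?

Total paths to (13,18): C(31,18) = 206253075.
Paths through (5,14): C(19,14) x C(12,4) = 5755860.
Avoiding (5,14): 206253075 - 5755860.

Final answer: 200497215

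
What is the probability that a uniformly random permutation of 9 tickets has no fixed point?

Use the recurrence D(n) = (n-1)(D(n-1) + D(n-2)) with D(0)=1, D(1)=0.
Building up: D(2)=1, D(3)=2, D(4)=9, D(5)=44, D(6)=265, D(7)=1854, D(8)=14833, D(9)=133496.
Total arrangements: 9! = 362880.
Probability = D(9)/9! = 16687/45360.

Final answer: D(9)/9! = 133496/362880 = 0.367879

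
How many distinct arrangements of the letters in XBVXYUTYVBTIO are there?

Letters (B:2, I:1, O:1, T:2, U:1, V:2, X:2, Y:2). Total letters: 13.
Permutations = 13!/(2! x 2! x 2! x 2! x 2!).

Final answer: 194594400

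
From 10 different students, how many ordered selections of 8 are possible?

P(10,8) = 10!/(10-8)! = 10!/2!.

Final answer: P(10,8) = 1814400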